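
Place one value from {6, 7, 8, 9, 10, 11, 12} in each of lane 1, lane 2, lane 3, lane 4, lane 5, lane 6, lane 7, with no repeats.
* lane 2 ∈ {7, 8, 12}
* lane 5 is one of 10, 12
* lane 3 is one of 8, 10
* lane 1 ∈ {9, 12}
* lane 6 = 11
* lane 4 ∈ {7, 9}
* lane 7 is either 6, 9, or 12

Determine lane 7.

6

lane 6 must be 11 (only option left).
The 6 still-open variables draw from only 6 values {6, 7, 8, 9, 10, 12}, so each is used; only lane 7 can be 6, hence lane 7 = 6.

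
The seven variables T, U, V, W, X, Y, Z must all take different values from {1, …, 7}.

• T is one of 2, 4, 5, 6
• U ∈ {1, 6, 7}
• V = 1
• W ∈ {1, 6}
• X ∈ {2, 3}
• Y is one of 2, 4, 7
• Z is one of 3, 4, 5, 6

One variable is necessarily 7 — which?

V's domain is down to {1}, so V = 1. Strike 1 from U, W.
W's domain is down to {6}, so W = 6. Eliminate 6 elsewhere: T, U, Z.
So 7 goes to U.

U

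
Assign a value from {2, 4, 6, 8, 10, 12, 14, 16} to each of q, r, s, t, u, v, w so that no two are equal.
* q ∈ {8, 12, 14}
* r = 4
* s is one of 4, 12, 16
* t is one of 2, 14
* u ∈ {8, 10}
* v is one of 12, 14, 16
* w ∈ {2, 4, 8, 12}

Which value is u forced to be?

r must be 4 (only option left). Strike 4 from s, w.
The 6 still-open variables draw from only 6 values {2, 8, 10, 12, 14, 16}, so each is used; only u can be 10, hence u = 10.

10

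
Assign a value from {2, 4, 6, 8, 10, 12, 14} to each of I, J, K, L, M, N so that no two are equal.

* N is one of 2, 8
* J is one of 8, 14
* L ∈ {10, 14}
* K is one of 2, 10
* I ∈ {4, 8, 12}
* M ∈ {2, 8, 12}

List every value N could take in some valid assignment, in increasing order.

2, 8

Among the 6 variables, 4 fits only I (and all 6 values in {2, 4, 8, 10, 12, 14} must be used), so I = 4.
The 5 still-open variables together cover exactly {2, 8, 10, 12, 14} — 5 values for 5 variables — and 12 appears only in M's list, so M = 12.
No further eliminations apply; N can still be any of 2, 8.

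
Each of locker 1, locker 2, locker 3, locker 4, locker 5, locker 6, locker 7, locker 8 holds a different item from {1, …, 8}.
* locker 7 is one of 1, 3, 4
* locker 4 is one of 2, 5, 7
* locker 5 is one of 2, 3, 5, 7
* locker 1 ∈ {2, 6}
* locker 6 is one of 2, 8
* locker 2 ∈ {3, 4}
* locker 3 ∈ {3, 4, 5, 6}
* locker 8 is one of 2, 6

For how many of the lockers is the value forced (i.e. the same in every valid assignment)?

The 8 variables together cover exactly {1, 2, 3, 4, 5, 6, 7, 8} — 8 values for 8 variables — and 1 appears only in locker 7's list, so locker 7 = 1.
Among the 7 still-open variables, 8 fits only locker 6 (and all 7 values in {2, 3, 4, 5, 6, 7, 8} must be used), so locker 6 = 8.
locker 1 and locker 8 between them cover only {2, 6} — a naked pair. Remove those values from locker 3, locker 4, locker 5.
Determined: locker 6=8, locker 7=1. The other lockers each still have more than one consistent value. That makes 2.

2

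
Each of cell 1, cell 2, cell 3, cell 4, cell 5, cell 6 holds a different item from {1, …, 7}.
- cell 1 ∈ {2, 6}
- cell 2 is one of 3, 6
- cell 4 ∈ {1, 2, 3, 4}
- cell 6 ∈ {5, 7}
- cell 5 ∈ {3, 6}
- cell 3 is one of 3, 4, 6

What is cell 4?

1

cell 2 and cell 5 share exactly the 2 values {3, 6}; by pigeonhole those values go to them, so strike 3, 6 from cell 1, cell 3, cell 4.
cell 1 must be 2 (only option left). Eliminate 2 elsewhere: cell 4.
That leaves cell 3 = 4. Eliminate 4 elsewhere: cell 4.
So cell 4 = 1.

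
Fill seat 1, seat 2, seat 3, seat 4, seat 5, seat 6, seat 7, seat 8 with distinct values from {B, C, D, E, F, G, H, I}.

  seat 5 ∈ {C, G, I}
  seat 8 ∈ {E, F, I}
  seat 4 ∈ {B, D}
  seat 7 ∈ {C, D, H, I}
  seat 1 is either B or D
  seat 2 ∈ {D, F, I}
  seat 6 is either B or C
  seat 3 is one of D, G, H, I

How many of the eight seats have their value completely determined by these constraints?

The 8 variables draw from only 8 values {B, C, D, E, F, G, H, I}, so each is used; only seat 8 can be E, hence seat 8 = E.
The 7 still-open variables together cover exactly {B, C, D, F, G, H, I} — 7 values for 7 variables — and F appears only in seat 2's list, so seat 2 = F.
seat 1 and seat 4 between them cover only {B, D} — a naked pair. Remove those values from seat 3, seat 6, seat 7.
That leaves seat 6 = C. Strike C from seat 5, seat 7.
Determined: seat 2=F, seat 6=C, seat 8=E. The other seats each still have more than one consistent value. That makes 3.

3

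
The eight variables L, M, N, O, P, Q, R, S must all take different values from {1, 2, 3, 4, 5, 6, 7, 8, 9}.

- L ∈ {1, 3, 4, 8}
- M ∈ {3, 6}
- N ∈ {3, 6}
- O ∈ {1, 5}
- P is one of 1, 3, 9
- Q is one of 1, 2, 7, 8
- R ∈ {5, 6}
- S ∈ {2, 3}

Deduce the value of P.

M and N between them cover only {3, 6} — a naked pair. Remove those values from L, P, R, S.
R has just one choice, so R = 5. Remove 5 from O.
S's domain is down to {2}, so S = 2. So Q can't be 2.
O has just one choice, so O = 1. Remove 1 from L, P, Q.
So P = 9.

9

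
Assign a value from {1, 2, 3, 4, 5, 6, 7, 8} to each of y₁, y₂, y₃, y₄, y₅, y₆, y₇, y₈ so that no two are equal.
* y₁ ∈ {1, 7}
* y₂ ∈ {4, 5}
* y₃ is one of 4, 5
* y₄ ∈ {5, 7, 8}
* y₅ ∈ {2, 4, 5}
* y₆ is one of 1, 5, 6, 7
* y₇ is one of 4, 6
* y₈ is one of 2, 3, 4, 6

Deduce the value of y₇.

The 8 variables together cover exactly {1, 2, 3, 4, 5, 6, 7, 8} — 8 values for 8 variables — and 3 appears only in y₈'s list, so y₈ = 3.
Among the 7 still-open variables, 2 fits only y₅ (and all 7 values in {1, 2, 4, 5, 6, 7, 8} must be used), so y₅ = 2.
The 6 still-open variables draw from only 6 values {1, 4, 5, 6, 7, 8}, so each is used; only y₄ can be 8, hence y₄ = 8.
y₂ and y₃ between them cover only {4, 5} — a naked pair. Remove those values from y₆, y₇.
So y₇ = 6.

6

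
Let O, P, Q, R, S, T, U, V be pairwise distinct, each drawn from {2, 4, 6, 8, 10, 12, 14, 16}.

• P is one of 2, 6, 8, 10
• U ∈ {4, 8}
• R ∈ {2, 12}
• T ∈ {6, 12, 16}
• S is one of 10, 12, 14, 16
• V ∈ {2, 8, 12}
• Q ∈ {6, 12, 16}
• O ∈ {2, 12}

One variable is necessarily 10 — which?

Among the 8 variables, 4 fits only U (and all 8 values in {2, 4, 6, 8, 10, 12, 14, 16} must be used), so U = 4.
Among the 7 still-open variables, 14 fits only S (and all 7 values in {2, 6, 8, 10, 12, 14, 16} must be used), so S = 14.
The 6 still-open variables draw from only 6 values {2, 6, 8, 10, 12, 16}, so each is used; only P can be 10, hence P = 10.

P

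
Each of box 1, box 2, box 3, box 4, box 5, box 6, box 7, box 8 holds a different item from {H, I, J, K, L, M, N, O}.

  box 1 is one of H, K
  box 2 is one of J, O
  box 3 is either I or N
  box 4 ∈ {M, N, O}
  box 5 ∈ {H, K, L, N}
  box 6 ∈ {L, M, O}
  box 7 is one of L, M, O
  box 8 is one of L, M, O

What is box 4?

The 8 variables together cover exactly {H, I, J, K, L, M, N, O} — 8 values for 8 variables — and I appears only in box 3's list, so box 3 = I.
Among the 7 still-open variables, J fits only box 2 (and all 7 values in {H, J, K, L, M, N, O} must be used), so box 2 = J.
The 3 variables box 6, box 7, box 8 are confined to {L, M, O}, which locks those values in; drop them from box 4, box 5.
So box 4 = N.

N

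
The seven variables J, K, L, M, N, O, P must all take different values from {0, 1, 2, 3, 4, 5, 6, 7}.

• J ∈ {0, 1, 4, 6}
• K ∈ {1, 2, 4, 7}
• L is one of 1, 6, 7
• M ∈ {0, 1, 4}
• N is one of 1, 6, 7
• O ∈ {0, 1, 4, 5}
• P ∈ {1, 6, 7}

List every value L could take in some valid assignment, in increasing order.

1, 6, 7

The 7 variables together cover exactly {0, 1, 2, 4, 5, 6, 7} — 7 values for 7 variables — and 2 appears only in K's list, so K = 2.
Among the 6 still-open variables, 5 fits only O (and all 6 values in {0, 1, 4, 5, 6, 7} must be used), so O = 5.
The 3 variables L, N, P are confined to {1, 6, 7}, which locks those values in; drop them from J, M.
No further eliminations apply; L can still be any of 1, 6, 7.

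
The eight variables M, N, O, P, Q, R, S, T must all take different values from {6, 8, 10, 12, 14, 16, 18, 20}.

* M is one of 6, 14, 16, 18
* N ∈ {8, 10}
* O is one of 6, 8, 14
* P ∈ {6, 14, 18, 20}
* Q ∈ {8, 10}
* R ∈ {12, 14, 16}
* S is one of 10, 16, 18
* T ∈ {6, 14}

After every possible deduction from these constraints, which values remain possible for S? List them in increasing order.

16, 18

The 8 variables together cover exactly {6, 8, 10, 12, 14, 16, 18, 20} — 8 values for 8 variables — and 12 appears only in R's list, so R = 12.
Among the 7 still-open variables, 20 fits only P (and all 7 values in {6, 8, 10, 14, 16, 18, 20} must be used), so P = 20.
The 2 variables N and Q are confined to {8, 10}, which locks those values in; drop them from O, S.
The 2 variables O and T are confined to {6, 14}, which locks those values in; drop them from M.
No further eliminations apply; S can still be any of 16, 18.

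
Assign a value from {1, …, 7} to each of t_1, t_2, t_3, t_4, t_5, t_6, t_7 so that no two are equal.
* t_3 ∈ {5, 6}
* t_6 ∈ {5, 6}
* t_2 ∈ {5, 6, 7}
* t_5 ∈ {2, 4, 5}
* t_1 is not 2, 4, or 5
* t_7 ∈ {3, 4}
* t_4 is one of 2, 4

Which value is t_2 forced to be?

Among the 7 variables, 1 fits only t_1 (and all 7 values in {1, 2, 3, 4, 5, 6, 7} must be used), so t_1 = 1.
The 6 still-open variables together cover exactly {2, 3, 4, 5, 6, 7} — 6 values for 6 variables — and 3 appears only in t_7's list, so t_7 = 3.
Among the 5 still-open variables, 7 fits only t_2 (and all 5 values in {2, 4, 5, 6, 7} must be used), so t_2 = 7.

7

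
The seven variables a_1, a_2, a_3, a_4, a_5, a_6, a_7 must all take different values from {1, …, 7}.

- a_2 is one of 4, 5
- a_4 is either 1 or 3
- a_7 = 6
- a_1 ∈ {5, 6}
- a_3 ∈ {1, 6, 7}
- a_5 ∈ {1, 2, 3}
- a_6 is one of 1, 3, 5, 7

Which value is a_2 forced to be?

a_7's domain is down to {6}, so a_7 = 6. Remove 6 from a_1, a_3.
a_1 must be 5 (only option left). Remove 5 from a_2, a_6.
So a_2 = 4.

4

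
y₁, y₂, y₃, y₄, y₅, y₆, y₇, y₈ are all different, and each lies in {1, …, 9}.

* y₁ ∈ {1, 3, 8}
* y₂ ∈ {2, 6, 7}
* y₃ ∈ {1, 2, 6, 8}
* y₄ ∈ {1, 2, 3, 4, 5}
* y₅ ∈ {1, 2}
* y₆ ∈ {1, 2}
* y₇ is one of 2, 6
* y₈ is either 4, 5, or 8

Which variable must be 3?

y₁

The 8 variables together cover exactly {1, 2, 3, 4, 5, 6, 7, 8} — 8 values for 8 variables — and 7 appears only in y₂'s list, so y₂ = 7.
y₅ and y₆ share exactly the 2 values {1, 2}; by pigeonhole those values go to them, so strike 1, 2 from y₁, y₃, y₄, y₇.
y₇ must be 6 (only option left). Strike 6 from y₃.
y₃ must be 8 (only option left). Remove 8 from y₁, y₈.
So 3 goes to y₁.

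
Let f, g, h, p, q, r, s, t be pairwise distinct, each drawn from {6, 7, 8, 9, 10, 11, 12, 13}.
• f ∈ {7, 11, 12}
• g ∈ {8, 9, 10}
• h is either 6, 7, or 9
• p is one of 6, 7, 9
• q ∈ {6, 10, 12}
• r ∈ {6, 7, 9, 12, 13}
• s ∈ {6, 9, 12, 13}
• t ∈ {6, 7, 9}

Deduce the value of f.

11

The 8 variables together cover exactly {6, 7, 8, 9, 10, 11, 12, 13} — 8 values for 8 variables — and 8 appears only in g's list, so g = 8.
The 7 still-open variables together cover exactly {6, 7, 9, 10, 11, 12, 13} — 7 values for 7 variables — and 10 appears only in q's list, so q = 10.
The 6 still-open variables together cover exactly {6, 7, 9, 11, 12, 13} — 6 values for 6 variables — and 11 appears only in f's list, so f = 11.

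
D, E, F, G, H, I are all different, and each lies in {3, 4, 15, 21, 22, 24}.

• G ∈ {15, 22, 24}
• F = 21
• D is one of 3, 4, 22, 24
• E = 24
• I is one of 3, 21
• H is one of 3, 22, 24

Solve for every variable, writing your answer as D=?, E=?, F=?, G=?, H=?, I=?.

E must be 24 (only option left). Strike 24 from D, G, H.
F has just one choice, so F = 21. Strike 21 from I.
I's domain is down to {3}, so I = 3. So D, H can't be 3.
H's domain is down to {22}, so H = 22. Eliminate 22 elsewhere: D, G.
D must be 4 (only option left).
That leaves G = 15.

D=4, E=24, F=21, G=15, H=22, I=3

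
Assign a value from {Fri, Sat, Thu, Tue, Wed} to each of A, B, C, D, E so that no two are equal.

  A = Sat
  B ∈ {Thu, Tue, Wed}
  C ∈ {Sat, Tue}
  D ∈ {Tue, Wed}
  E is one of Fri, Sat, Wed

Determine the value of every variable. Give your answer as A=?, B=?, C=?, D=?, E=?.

A=Sat, B=Thu, C=Tue, D=Wed, E=Fri

A's domain is down to {Sat}, so A = Sat. Strike Sat from C, E.
That leaves C = Tue. So B, D can't be Tue.
That leaves D = Wed. Remove Wed from B, E.
That leaves E = Fri.
B has just one choice, so B = Thu.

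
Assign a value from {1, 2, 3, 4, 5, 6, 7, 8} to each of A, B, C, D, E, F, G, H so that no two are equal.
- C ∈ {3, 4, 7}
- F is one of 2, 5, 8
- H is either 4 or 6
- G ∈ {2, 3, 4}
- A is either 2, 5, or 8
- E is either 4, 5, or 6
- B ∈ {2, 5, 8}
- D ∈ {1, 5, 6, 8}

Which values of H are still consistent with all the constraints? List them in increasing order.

The 8 variables together cover exactly {1, 2, 3, 4, 5, 6, 7, 8} — 8 values for 8 variables — and 1 appears only in D's list, so D = 1.
Among the 7 still-open variables, 7 fits only C (and all 7 values in {2, 3, 4, 5, 6, 7, 8} must be used), so C = 7.
The 6 still-open variables together cover exactly {2, 3, 4, 5, 6, 8} — 6 values for 6 variables — and 3 appears only in G's list, so G = 3.
A, B, F share exactly the 3 values {2, 5, 8}; by pigeonhole those values go to them, so strike 2, 5, 8 from E.
No further eliminations apply; H can still be any of 4, 6.

4, 6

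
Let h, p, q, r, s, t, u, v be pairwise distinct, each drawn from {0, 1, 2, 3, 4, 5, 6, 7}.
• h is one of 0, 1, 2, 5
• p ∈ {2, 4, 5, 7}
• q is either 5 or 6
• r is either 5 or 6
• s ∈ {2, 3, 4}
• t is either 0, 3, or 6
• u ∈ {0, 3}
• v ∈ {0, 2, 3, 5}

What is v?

The 8 variables draw from only 8 values {0, 1, 2, 3, 4, 5, 6, 7}, so each is used; only h can be 1, hence h = 1.
The 7 still-open variables together cover exactly {0, 2, 3, 4, 5, 6, 7} — 7 values for 7 variables — and 7 appears only in p's list, so p = 7.
Among the 6 still-open variables, 4 fits only s (and all 6 values in {0, 2, 3, 4, 5, 6} must be used), so s = 4.
The 5 still-open variables draw from only 5 values {0, 2, 3, 5, 6}, so each is used; only v can be 2, hence v = 2.

2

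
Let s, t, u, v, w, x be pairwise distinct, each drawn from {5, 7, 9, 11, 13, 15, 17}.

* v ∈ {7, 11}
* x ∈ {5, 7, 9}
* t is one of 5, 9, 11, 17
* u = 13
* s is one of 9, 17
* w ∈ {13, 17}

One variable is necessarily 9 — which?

u's domain is down to {13}, so u = 13. Strike 13 from w.
w must be 17 (only option left). So s, t can't be 17.
So 9 goes to s.

s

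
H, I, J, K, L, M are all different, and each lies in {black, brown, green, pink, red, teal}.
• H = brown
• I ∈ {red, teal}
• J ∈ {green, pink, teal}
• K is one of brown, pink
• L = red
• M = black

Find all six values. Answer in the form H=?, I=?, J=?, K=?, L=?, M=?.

H=brown, I=teal, J=green, K=pink, L=red, M=black

H has just one choice, so H = brown. So K can't be brown.
That leaves K = pink. So J can't be pink.
That leaves L = red. Strike red from I.
M must be black (only option left).
I's domain is down to {teal}, so I = teal. Strike teal from J.
J's domain is down to {green}, so J = green.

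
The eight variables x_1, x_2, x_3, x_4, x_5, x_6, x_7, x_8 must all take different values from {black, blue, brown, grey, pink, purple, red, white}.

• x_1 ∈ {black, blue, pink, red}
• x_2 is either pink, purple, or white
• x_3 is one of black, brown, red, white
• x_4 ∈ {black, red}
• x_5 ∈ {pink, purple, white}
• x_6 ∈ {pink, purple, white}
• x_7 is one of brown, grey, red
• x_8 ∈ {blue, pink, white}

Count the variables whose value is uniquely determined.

3

Among the 8 variables, grey fits only x_7 (and all 8 values in {black, blue, brown, grey, pink, purple, red, white} must be used), so x_7 = grey.
Among the 7 still-open variables, brown fits only x_3 (and all 7 values in {black, blue, brown, pink, purple, red, white} must be used), so x_3 = brown.
x_2, x_5, x_6 share exactly the 3 values {pink, purple, white}; by pigeonhole those values go to them, so strike pink, purple, white from x_1, x_8.
That leaves x_8 = blue. Remove blue from x_1.
Determined: x_3=brown, x_7=grey, x_8=blue. The other variables each still have more than one consistent value. That makes 3.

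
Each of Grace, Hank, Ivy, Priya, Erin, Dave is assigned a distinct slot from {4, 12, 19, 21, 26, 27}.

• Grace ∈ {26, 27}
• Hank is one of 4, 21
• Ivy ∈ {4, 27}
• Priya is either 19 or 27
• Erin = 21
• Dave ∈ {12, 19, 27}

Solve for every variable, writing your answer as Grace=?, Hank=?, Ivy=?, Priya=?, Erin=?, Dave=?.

Grace=26, Hank=4, Ivy=27, Priya=19, Erin=21, Dave=12

Erin has just one choice, so Erin = 21. Strike 21 from Hank.
Hank has just one choice, so Hank = 4. Remove 4 from Ivy.
Ivy's domain is down to {27}, so Ivy = 27. So Grace, Priya, Dave can't be 27.
Priya must be 19 (only option left). Remove 19 from Dave.
Dave's domain is down to {12}, so Dave = 12.
Grace has just one choice, so Grace = 26.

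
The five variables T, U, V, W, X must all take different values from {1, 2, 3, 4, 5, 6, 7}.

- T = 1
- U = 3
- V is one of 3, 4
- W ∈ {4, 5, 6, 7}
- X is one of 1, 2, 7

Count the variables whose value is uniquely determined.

T's domain is down to {1}, so T = 1. So X can't be 1.
U has just one choice, so U = 3. So V can't be 3.
V's domain is down to {4}, so V = 4. Eliminate 4 elsewhere: W.
Determined: T=1, U=3, V=4. The other variables each still have more than one consistent value. That makes 3.

3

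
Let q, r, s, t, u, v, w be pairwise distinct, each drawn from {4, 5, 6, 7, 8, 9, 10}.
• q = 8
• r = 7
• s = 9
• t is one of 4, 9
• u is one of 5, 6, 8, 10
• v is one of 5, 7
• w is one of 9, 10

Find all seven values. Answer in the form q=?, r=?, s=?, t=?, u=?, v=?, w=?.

q must be 8 (only option left). Strike 8 from u.
r must be 7 (only option left). Eliminate 7 elsewhere: v.
s has just one choice, so s = 9. So t, w can't be 9.
t has just one choice, so t = 4.
That leaves v = 5. Remove 5 from u.
w's domain is down to {10}, so w = 10. So u can't be 10.
u must be 6 (only option left).

q=8, r=7, s=9, t=4, u=6, v=5, w=10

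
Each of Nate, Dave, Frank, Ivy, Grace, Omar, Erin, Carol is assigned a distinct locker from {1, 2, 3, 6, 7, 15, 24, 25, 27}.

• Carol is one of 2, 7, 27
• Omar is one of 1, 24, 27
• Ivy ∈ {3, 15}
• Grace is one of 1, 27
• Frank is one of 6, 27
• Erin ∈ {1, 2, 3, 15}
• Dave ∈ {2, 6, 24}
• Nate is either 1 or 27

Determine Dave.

2

Among the 8 variables, 7 fits only Carol (and all 8 values in {1, 2, 3, 6, 7, 15, 24, 27} must be used), so Carol = 7.
Nate and Grace share exactly the 2 values {1, 27}; by pigeonhole those values go to them, so strike 1, 27 from Frank, Omar, Erin.
That leaves Frank = 6. Strike 6 from Dave.
Omar's domain is down to {24}, so Omar = 24. So Dave can't be 24.
So Dave = 2.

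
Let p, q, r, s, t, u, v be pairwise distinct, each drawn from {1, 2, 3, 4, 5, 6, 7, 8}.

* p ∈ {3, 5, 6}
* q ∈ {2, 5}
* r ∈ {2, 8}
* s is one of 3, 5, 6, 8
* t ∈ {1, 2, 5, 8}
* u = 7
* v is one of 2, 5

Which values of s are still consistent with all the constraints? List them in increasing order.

3, 6

u must be 7 (only option left).
Among the 6 still-open variables, 1 fits only t (and all 6 values in {1, 2, 3, 5, 6, 8} must be used), so t = 1.
q and v between them cover only {2, 5} — a naked pair. Remove those values from p, r, s.
r must be 8 (only option left). Strike 8 from s.
No further eliminations apply; s can still be any of 3, 6.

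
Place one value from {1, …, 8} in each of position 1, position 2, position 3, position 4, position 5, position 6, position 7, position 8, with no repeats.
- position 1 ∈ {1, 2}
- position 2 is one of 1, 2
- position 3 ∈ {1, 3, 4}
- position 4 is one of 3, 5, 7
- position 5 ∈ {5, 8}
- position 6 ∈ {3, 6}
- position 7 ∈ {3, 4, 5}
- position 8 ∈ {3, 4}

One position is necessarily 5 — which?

Among the 8 variables, 6 fits only position 6 (and all 8 values in {1, 2, 3, 4, 5, 6, 7, 8} must be used), so position 6 = 6.
The 7 still-open variables draw from only 7 values {1, 2, 3, 4, 5, 7, 8}, so each is used; only position 4 can be 7, hence position 4 = 7.
The 6 still-open variables together cover exactly {1, 2, 3, 4, 5, 8} — 6 values for 6 variables — and 8 appears only in position 5's list, so position 5 = 8.
The 5 still-open variables together cover exactly {1, 2, 3, 4, 5} — 5 values for 5 variables — and 5 appears only in position 7's list, so position 7 = 5.

position 7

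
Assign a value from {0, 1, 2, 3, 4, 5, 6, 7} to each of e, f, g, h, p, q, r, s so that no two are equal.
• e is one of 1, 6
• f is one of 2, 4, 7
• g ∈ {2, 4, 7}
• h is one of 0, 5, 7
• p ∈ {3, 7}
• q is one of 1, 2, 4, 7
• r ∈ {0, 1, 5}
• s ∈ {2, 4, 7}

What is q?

1

The 8 variables draw from only 8 values {0, 1, 2, 3, 4, 5, 6, 7}, so each is used; only p can be 3, hence p = 3.
The 7 still-open variables together cover exactly {0, 1, 2, 4, 5, 6, 7} — 7 values for 7 variables — and 6 appears only in e's list, so e = 6.
f, g, s between them cover only {2, 4, 7} — a naked triple. Remove those values from h, q.
So q = 1.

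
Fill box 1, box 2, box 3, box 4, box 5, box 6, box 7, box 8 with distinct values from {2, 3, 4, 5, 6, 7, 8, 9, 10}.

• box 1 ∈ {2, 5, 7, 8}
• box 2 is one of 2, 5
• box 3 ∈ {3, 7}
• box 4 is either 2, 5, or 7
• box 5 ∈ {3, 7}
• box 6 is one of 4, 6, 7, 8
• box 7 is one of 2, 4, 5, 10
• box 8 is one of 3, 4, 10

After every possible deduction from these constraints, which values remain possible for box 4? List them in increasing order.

2, 5

Among the 8 variables, 6 fits only box 6 (and all 8 values in {2, 3, 4, 5, 6, 7, 8, 10} must be used), so box 6 = 6.
The 7 still-open variables draw from only 7 values {2, 3, 4, 5, 7, 8, 10}, so each is used; only box 1 can be 8, hence box 1 = 8.
The 2 variables box 3 and box 5 are confined to {3, 7}, which locks those values in; drop them from box 4, box 8.
box 2 and box 4 share exactly the 2 values {2, 5}; by pigeonhole those values go to them, so strike 2, 5 from box 7.
No further eliminations apply; box 4 can still be any of 2, 5.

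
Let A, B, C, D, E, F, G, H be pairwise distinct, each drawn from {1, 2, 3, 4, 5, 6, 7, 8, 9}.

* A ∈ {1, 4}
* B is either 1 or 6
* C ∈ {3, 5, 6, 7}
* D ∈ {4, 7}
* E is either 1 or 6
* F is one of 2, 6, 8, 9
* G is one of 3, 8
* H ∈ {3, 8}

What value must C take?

5

The 2 variables B and E are confined to {1, 6}, which locks those values in; drop them from A, C, F.
A must be 4 (only option left). So D can't be 4.
That leaves D = 7. Eliminate 7 elsewhere: C.
G and H share exactly the 2 values {3, 8}; by pigeonhole those values go to them, so strike 3, 8 from C, F.
So C = 5.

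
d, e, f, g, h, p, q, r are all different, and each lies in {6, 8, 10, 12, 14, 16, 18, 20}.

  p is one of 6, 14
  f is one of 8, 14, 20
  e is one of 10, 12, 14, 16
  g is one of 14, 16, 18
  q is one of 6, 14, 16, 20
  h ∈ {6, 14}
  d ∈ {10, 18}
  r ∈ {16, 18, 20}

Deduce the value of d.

Among the 8 variables, 8 fits only f (and all 8 values in {6, 8, 10, 12, 14, 16, 18, 20} must be used), so f = 8.
Among the 7 still-open variables, 12 fits only e (and all 7 values in {6, 10, 12, 14, 16, 18, 20} must be used), so e = 12.
Among the 6 still-open variables, 10 fits only d (and all 6 values in {6, 10, 14, 16, 18, 20} must be used), so d = 10.

10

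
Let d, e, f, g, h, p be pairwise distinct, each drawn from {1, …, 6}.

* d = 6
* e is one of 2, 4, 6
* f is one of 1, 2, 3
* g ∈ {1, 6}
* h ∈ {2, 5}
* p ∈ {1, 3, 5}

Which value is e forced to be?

d's domain is down to {6}, so d = 6. Eliminate 6 elsewhere: e, g.
g has just one choice, so g = 1. So f, p can't be 1.
The 4 still-open variables draw from only 4 values {2, 3, 4, 5}, so each is used; only e can be 4, hence e = 4.

4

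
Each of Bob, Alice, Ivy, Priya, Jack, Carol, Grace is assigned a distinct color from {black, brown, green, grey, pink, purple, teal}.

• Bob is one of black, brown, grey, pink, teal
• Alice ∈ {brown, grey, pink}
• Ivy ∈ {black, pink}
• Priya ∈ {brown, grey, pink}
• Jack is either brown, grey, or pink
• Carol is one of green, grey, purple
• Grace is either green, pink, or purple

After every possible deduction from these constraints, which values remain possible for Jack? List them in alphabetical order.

Among the 7 variables, teal fits only Bob (and all 7 values in {black, brown, green, grey, pink, purple, teal} must be used), so Bob = teal.
The 6 still-open variables together cover exactly {black, brown, green, grey, pink, purple} — 6 values for 6 variables — and black appears only in Ivy's list, so Ivy = black.
The 3 variables Alice, Priya, Jack are confined to {brown, grey, pink}, which locks those values in; drop them from Carol, Grace.
No further eliminations apply; Jack can still be any of brown, grey, pink.

brown, grey, pink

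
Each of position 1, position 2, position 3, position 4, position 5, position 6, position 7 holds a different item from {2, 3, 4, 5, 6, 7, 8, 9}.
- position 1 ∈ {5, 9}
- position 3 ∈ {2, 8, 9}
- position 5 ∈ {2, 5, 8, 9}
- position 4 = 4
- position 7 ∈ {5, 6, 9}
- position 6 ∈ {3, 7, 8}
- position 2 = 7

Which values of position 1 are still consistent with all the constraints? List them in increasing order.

5, 9

position 2 has just one choice, so position 2 = 7. So position 6 can't be 7.
That leaves position 4 = 4.
No further eliminations apply; position 1 can still be any of 5, 9.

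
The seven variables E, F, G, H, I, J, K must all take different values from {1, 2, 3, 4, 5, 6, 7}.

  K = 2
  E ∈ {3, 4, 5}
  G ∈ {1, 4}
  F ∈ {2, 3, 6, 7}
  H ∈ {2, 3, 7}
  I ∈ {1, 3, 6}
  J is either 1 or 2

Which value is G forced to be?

K's domain is down to {2}, so K = 2. So F, H, J can't be 2.
That leaves J = 1. Eliminate 1 elsewhere: G, I.
So G = 4.

4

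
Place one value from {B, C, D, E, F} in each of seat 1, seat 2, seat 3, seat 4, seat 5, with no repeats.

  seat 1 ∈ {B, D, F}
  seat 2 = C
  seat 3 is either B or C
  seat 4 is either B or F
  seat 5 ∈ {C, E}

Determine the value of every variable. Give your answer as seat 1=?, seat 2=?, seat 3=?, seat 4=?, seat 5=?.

seat 1=D, seat 2=C, seat 3=B, seat 4=F, seat 5=E

seat 2 must be C (only option left). So seat 3, seat 5 can't be C.
seat 3 has just one choice, so seat 3 = B. Remove B from seat 1, seat 4.
That leaves seat 4 = F. So seat 1 can't be F.
seat 5's domain is down to {E}, so seat 5 = E.
seat 1 has just one choice, so seat 1 = D.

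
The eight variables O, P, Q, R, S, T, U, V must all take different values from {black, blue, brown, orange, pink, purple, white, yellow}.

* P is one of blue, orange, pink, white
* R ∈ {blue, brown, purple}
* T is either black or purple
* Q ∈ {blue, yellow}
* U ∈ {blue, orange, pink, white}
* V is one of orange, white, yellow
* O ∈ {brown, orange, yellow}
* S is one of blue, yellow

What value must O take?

brown

Among the 8 variables, black fits only T (and all 8 values in {black, blue, brown, orange, pink, purple, white, yellow} must be used), so T = black.
The 7 still-open variables together cover exactly {blue, brown, orange, pink, purple, white, yellow} — 7 values for 7 variables — and purple appears only in R's list, so R = purple.
Among the 6 still-open variables, brown fits only O (and all 6 values in {blue, brown, orange, pink, white, yellow} must be used), so O = brown.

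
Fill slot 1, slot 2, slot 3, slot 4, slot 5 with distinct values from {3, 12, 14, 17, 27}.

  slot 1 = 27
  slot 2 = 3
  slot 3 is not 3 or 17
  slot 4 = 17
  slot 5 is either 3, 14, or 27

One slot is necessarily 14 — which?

slot 1 must be 27 (only option left). So slot 3, slot 5 can't be 27.
slot 2 has just one choice, so slot 2 = 3. So slot 5 can't be 3.
So 14 goes to slot 5.

slot 5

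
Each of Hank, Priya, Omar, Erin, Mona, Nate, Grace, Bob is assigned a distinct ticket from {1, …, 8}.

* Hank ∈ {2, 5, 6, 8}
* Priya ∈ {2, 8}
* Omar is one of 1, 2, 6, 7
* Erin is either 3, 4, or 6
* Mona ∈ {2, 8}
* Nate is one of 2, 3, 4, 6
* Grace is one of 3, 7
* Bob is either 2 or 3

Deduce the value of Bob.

Among the 8 variables, 1 fits only Omar (and all 8 values in {1, 2, 3, 4, 5, 6, 7, 8} must be used), so Omar = 1.
Among the 7 still-open variables, 5 fits only Hank (and all 7 values in {2, 3, 4, 5, 6, 7, 8} must be used), so Hank = 5.
Among the 6 still-open variables, 7 fits only Grace (and all 6 values in {2, 3, 4, 6, 7, 8} must be used), so Grace = 7.
Priya and Mona between them cover only {2, 8} — a naked pair. Remove those values from Nate, Bob.
So Bob = 3.

3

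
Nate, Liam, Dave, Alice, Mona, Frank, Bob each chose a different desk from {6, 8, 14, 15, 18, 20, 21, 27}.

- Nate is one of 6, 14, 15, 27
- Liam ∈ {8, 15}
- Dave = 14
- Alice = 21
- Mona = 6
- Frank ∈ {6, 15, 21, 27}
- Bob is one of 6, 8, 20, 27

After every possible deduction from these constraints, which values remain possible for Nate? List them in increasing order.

15, 27

Dave has just one choice, so Dave = 14. So Nate can't be 14.
Alice must be 21 (only option left). Remove 21 from Frank.
Mona's domain is down to {6}, so Mona = 6. Eliminate 6 elsewhere: Nate, Frank, Bob.
Among the 4 still-open variables, 20 fits only Bob (and all 4 values in {8, 15, 20, 27} must be used), so Bob = 20.
Among the 3 still-open variables, 8 fits only Liam (and all 3 values in {8, 15, 27} must be used), so Liam = 8.
No further eliminations apply; Nate can still be any of 15, 27.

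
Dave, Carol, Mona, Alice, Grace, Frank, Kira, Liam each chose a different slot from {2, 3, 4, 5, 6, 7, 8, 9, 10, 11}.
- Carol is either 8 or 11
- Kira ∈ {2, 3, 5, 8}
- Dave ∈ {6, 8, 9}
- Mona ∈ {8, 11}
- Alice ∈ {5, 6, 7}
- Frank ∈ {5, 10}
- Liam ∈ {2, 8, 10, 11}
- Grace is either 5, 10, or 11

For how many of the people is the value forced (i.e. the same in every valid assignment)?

2

Carol and Mona share exactly the 2 values {8, 11}; by pigeonhole those values go to them, so strike 8, 11 from Dave, Grace, Kira, Liam.
Grace and Frank share exactly the 2 values {5, 10}; by pigeonhole those values go to them, so strike 5, 10 from Alice, Kira, Liam.
Liam has just one choice, so Liam = 2. Eliminate 2 elsewhere: Kira.
Kira must be 3 (only option left).
Determined: Kira=3, Liam=2. The other people each still have more than one consistent value. That makes 2.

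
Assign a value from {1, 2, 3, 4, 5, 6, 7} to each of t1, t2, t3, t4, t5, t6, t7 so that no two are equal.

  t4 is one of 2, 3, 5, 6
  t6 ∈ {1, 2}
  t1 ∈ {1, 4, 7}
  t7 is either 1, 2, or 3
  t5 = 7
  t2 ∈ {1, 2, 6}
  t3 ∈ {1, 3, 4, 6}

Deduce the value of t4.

t5 must be 7 (only option left). Remove 7 from t1.
Among the 6 still-open variables, 5 fits only t4 (and all 6 values in {1, 2, 3, 4, 5, 6} must be used), so t4 = 5.

5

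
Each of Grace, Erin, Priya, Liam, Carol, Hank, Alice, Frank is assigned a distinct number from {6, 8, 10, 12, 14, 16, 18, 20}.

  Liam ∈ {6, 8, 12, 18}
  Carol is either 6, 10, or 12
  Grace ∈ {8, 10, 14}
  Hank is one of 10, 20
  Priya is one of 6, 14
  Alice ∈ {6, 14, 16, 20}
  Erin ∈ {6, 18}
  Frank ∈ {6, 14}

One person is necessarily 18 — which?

Erin

The 8 variables draw from only 8 values {6, 8, 10, 12, 14, 16, 18, 20}, so each is used; only Alice can be 16, hence Alice = 16.
Among the 7 still-open variables, 20 fits only Hank (and all 7 values in {6, 8, 10, 12, 14, 18, 20} must be used), so Hank = 20.
Priya and Frank between them cover only {6, 14} — a naked pair. Remove those values from Grace, Erin, Liam, Carol.
So 18 goes to Erin.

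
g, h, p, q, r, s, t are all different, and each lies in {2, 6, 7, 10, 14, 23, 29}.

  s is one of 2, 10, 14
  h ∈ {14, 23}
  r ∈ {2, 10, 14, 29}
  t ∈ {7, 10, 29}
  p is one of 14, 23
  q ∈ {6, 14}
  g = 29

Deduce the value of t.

7

g must be 29 (only option left). So r, t can't be 29.
Among the 6 still-open variables, 6 fits only q (and all 6 values in {2, 6, 7, 10, 14, 23} must be used), so q = 6.
The 5 still-open variables draw from only 5 values {2, 7, 10, 14, 23}, so each is used; only t can be 7, hence t = 7.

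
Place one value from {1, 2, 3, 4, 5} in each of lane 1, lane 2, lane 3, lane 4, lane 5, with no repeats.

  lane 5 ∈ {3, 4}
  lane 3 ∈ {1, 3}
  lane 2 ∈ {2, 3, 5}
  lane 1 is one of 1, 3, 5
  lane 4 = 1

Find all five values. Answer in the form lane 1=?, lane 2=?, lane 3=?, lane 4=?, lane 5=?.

lane 4 has just one choice, so lane 4 = 1. So lane 1, lane 3 can't be 1.
lane 3's domain is down to {3}, so lane 3 = 3. So lane 1, lane 2, lane 5 can't be 3.
That leaves lane 5 = 4.
lane 1 has just one choice, so lane 1 = 5. Eliminate 5 elsewhere: lane 2.
lane 2's domain is down to {2}, so lane 2 = 2.

lane 1=5, lane 2=2, lane 3=3, lane 4=1, lane 5=4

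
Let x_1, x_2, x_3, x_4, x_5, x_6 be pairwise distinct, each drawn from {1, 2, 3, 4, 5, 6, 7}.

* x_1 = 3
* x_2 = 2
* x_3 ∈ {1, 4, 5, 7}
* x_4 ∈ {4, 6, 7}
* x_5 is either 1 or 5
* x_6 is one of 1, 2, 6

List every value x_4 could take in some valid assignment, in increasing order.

x_1's domain is down to {3}, so x_1 = 3.
x_2's domain is down to {2}, so x_2 = 2. Remove 2 from x_6.
No further eliminations apply; x_4 can still be any of 4, 6, 7.

4, 6, 7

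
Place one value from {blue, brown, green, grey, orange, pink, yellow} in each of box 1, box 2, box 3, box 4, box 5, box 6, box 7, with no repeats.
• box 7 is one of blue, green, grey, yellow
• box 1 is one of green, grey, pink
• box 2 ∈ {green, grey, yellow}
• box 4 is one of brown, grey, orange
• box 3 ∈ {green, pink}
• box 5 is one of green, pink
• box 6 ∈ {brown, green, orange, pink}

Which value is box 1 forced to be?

grey

Among the 7 variables, blue fits only box 7 (and all 7 values in {blue, brown, green, grey, orange, pink, yellow} must be used), so box 7 = blue.
The 6 still-open variables draw from only 6 values {brown, green, grey, orange, pink, yellow}, so each is used; only box 2 can be yellow, hence box 2 = yellow.
The 2 variables box 3 and box 5 are confined to {green, pink}, which locks those values in; drop them from box 1, box 6.
So box 1 = grey.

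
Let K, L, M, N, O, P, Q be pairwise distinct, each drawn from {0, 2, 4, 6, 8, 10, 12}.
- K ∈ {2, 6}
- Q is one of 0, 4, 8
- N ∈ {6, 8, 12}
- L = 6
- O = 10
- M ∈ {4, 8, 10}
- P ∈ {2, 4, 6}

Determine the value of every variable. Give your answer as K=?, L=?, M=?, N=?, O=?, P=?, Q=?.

L's domain is down to {6}, so L = 6. Strike 6 from K, N, P.
O has just one choice, so O = 10. So M can't be 10.
K must be 2 (only option left). Remove 2 from P.
P must be 4 (only option left). Remove 4 from M, Q.
M's domain is down to {8}, so M = 8. Strike 8 from N, Q.
N must be 12 (only option left).
Q has just one choice, so Q = 0.

K=2, L=6, M=8, N=12, O=10, P=4, Q=0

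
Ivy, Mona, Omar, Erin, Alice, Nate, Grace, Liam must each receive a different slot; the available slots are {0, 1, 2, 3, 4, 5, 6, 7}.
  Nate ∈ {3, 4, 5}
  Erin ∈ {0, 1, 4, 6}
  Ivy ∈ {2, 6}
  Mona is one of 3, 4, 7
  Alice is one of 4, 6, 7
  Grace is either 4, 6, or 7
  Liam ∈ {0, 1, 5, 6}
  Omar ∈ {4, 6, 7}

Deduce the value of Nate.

The 8 variables draw from only 8 values {0, 1, 2, 3, 4, 5, 6, 7}, so each is used; only Ivy can be 2, hence Ivy = 2.
The 3 variables Omar, Alice, Grace are confined to {4, 6, 7}, which locks those values in; drop them from Mona, Erin, Nate, Liam.
Mona must be 3 (only option left). Eliminate 3 elsewhere: Nate.
So Nate = 5.

5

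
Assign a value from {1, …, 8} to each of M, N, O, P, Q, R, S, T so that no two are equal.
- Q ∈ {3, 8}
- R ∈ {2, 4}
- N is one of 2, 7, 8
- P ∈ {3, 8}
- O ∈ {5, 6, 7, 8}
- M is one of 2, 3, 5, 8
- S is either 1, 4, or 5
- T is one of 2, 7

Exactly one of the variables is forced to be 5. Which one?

The 8 variables together cover exactly {1, 2, 3, 4, 5, 6, 7, 8} — 8 values for 8 variables — and 1 appears only in S's list, so S = 1.
Among the 7 still-open variables, 4 fits only R (and all 7 values in {2, 3, 4, 5, 6, 7, 8} must be used), so R = 4.
The 6 still-open variables draw from only 6 values {2, 3, 5, 6, 7, 8}, so each is used; only O can be 6, hence O = 6.
The 5 still-open variables draw from only 5 values {2, 3, 5, 7, 8}, so each is used; only M can be 5, hence M = 5.

M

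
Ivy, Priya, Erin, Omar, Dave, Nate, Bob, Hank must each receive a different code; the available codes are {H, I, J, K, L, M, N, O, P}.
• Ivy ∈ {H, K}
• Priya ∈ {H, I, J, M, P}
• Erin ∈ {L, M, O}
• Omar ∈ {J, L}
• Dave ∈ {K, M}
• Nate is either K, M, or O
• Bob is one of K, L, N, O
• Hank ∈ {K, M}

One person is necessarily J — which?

Omar

The 2 variables Dave and Hank are confined to {K, M}, which locks those values in; drop them from Ivy, Priya, Erin, Nate, Bob.
Ivy must be H (only option left). Remove H from Priya.
Nate must be O (only option left). Remove O from Erin, Bob.
Erin has just one choice, so Erin = L. Remove L from Omar, Bob.
So J goes to Omar.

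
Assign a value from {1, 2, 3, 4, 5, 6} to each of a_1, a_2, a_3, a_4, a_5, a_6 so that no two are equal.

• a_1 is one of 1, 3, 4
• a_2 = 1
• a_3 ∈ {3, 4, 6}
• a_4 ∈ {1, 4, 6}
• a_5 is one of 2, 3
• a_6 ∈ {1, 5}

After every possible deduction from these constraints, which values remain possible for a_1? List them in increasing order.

a_2 must be 1 (only option left). Remove 1 from a_1, a_4, a_6.
a_6 has just one choice, so a_6 = 5.
Among the 4 still-open variables, 2 fits only a_5 (and all 4 values in {2, 3, 4, 6} must be used), so a_5 = 2.
No further eliminations apply; a_1 can still be any of 3, 4.

3, 4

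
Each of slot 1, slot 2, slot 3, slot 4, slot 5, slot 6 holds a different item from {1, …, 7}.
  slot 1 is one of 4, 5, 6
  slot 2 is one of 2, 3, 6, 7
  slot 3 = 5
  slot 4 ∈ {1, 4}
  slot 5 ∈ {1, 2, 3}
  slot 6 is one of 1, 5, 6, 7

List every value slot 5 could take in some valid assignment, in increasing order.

slot 3's domain is down to {5}, so slot 3 = 5. So slot 1, slot 6 can't be 5.
No further eliminations apply; slot 5 can still be any of 1, 2, 3.

1, 2, 3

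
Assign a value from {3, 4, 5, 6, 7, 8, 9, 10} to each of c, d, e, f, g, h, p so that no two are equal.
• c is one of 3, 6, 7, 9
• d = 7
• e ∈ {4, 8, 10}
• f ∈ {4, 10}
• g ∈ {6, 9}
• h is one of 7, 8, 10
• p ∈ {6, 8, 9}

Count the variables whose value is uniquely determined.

d has just one choice, so d = 7. Eliminate 7 elsewhere: c, h.
Among the 6 still-open variables, 3 fits only c (and all 6 values in {3, 4, 6, 8, 9, 10} must be used), so c = 3.
The 3 variables e, f, h are confined to {4, 8, 10}, which locks those values in; drop them from p.
Determined: c=3, d=7. The other variables each still have more than one consistent value. That makes 2.

2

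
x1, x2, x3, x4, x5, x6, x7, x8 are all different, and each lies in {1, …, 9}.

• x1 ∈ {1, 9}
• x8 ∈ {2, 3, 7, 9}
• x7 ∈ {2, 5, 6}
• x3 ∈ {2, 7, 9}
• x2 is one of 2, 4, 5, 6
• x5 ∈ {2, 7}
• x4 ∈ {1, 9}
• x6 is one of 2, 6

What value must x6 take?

6

Among the 8 variables, 3 fits only x8 (and all 8 values in {1, 2, 3, 4, 5, 6, 7, 9} must be used), so x8 = 3.
The 7 still-open variables together cover exactly {1, 2, 4, 5, 6, 7, 9} — 7 values for 7 variables — and 4 appears only in x2's list, so x2 = 4.
The 6 still-open variables together cover exactly {1, 2, 5, 6, 7, 9} — 6 values for 6 variables — and 5 appears only in x7's list, so x7 = 5.
The 5 still-open variables together cover exactly {1, 2, 6, 7, 9} — 5 values for 5 variables — and 6 appears only in x6's list, so x6 = 6.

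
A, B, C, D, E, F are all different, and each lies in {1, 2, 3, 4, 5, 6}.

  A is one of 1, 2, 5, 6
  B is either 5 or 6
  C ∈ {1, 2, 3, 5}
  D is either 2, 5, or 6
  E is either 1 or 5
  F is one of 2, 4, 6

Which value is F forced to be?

4

The 6 variables together cover exactly {1, 2, 3, 4, 5, 6} — 6 values for 6 variables — and 3 appears only in C's list, so C = 3.
The 5 still-open variables together cover exactly {1, 2, 4, 5, 6} — 5 values for 5 variables — and 4 appears only in F's list, so F = 4.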